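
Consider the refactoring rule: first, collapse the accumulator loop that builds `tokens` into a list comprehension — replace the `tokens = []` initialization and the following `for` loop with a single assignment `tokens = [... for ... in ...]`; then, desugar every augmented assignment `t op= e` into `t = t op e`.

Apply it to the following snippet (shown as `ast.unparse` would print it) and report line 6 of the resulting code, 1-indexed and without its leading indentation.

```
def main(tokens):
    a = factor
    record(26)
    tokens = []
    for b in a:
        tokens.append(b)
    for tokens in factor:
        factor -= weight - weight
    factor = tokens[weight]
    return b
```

Transformed code:
def main(tokens):
    a = factor
    record(26)
    tokens = [b for b in a]
    for tokens in factor:
        factor = factor - (weight - weight)
    factor = tokens[weight]
    return b

factor = factor - (weight - weight)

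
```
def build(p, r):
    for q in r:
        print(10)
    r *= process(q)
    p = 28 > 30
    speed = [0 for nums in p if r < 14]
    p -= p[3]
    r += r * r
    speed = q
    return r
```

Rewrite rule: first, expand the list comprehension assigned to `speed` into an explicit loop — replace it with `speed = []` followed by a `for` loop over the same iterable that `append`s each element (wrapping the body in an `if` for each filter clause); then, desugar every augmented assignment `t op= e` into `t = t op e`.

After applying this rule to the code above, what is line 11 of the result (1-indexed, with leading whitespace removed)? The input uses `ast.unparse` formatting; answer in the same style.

Transformed code:
def build(p, r):
    for q in r:
        print(10)
    r = r * process(q)
    p = 28 > 30
    speed = []
    for nums in p:
        if r < 14:
            speed.append(0)
    p = p - p[3]
    r = r + r * r
    speed = q
    return r

r = r + r * r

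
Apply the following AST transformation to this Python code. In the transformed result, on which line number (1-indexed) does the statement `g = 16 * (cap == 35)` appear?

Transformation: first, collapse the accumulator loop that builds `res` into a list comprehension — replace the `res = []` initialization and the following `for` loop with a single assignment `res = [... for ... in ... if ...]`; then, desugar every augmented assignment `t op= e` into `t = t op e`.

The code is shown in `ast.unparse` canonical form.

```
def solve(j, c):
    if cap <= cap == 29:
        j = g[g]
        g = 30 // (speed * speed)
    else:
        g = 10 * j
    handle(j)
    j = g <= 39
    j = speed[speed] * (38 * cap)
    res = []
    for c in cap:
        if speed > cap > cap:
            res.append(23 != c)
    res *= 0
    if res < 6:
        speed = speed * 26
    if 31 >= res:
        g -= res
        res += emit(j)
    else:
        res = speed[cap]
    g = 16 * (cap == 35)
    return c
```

Transformed code:
def solve(j, c):
    if cap <= cap == 29:
        j = g[g]
        g = 30 // (speed * speed)
    else:
        g = 10 * j
    handle(j)
    j = g <= 39
    j = speed[speed] * (38 * cap)
    res = [23 != c for c in cap if speed > cap > cap]
    res = res * 0
    if res < 6:
        speed = speed * 26
    if 31 >= res:
        g = g - res
        res = res + emit(j)
    else:
        res = speed[cap]
    g = 16 * (cap == 35)
    return c

19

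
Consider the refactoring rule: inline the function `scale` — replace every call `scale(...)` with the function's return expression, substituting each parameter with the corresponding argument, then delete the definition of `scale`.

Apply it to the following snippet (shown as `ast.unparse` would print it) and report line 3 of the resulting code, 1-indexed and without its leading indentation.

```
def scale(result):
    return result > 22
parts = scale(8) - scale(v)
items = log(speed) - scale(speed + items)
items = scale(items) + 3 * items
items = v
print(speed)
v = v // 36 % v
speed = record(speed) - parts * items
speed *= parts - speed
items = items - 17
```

Transformed code:
parts = (8 > 22) - (v > 22)
items = log(speed) - (speed + items > 22)
items = (items > 22) + 3 * items
items = v
print(speed)
v = v // 36 % v
speed = record(speed) - parts * items
speed *= parts - speed
items = items - 17

items = (items > 22) + 3 * items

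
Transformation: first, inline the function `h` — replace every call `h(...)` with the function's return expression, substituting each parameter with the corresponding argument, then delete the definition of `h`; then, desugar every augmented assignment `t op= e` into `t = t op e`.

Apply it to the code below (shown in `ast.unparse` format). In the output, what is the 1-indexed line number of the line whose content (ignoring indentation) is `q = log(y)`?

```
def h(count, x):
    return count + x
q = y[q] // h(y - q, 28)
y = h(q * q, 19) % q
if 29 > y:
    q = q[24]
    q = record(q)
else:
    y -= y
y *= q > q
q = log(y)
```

Transformed code:
q = y[q] // (y - q + 28)
y = (q * q + 19) % q
if 29 > y:
    q = q[24]
    q = record(q)
else:
    y = y - y
y = y * (q > q)
q = log(y)

9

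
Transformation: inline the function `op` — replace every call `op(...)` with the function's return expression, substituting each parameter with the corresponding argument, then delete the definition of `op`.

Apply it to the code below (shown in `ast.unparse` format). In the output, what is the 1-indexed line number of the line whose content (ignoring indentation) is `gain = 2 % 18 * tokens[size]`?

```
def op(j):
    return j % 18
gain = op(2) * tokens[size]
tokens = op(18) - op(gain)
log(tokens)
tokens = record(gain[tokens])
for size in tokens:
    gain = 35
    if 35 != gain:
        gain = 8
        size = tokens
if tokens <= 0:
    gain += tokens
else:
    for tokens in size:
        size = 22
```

1

Transformed code:
gain = 2 % 18 * tokens[size]
tokens = 18 % 18 - gain % 18
log(tokens)
tokens = record(gain[tokens])
for size in tokens:
    gain = 35
    if 35 != gain:
        gain = 8
        size = tokens
if tokens <= 0:
    gain += tokens
else:
    for tokens in size:
        size = 22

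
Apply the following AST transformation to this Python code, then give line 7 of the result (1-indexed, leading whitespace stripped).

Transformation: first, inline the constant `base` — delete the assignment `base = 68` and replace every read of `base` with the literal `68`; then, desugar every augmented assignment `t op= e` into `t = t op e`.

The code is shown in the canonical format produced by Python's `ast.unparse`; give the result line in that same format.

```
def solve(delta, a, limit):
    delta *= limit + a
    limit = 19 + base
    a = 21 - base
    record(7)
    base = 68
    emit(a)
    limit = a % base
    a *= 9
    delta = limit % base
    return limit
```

limit = a % 68

Transformed code:
def solve(delta, a, limit):
    delta = delta * (limit + a)
    limit = 19 + 68
    a = 21 - 68
    record(7)
    emit(a)
    limit = a % 68
    a = a * 9
    delta = limit % 68
    return limit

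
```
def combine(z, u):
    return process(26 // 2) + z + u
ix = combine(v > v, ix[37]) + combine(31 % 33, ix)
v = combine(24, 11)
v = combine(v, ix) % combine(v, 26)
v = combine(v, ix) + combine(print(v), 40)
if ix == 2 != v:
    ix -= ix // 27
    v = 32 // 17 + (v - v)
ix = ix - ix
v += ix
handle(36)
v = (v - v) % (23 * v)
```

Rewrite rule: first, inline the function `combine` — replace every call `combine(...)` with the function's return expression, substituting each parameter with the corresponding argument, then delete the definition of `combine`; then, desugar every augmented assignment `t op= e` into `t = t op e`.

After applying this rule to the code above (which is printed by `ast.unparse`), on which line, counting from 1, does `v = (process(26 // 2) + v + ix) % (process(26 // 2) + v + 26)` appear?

Transformed code:
ix = process(26 // 2) + (v > v) + ix[37] + (process(26 // 2) + 31 % 33 + ix)
v = process(26 // 2) + 24 + 11
v = (process(26 // 2) + v + ix) % (process(26 // 2) + v + 26)
v = process(26 // 2) + v + ix + (process(26 // 2) + print(v) + 40)
if ix == 2 != v:
    ix = ix - ix // 27
    v = 32 // 17 + (v - v)
ix = ix - ix
v = v + ix
handle(36)
v = (v - v) % (23 * v)

3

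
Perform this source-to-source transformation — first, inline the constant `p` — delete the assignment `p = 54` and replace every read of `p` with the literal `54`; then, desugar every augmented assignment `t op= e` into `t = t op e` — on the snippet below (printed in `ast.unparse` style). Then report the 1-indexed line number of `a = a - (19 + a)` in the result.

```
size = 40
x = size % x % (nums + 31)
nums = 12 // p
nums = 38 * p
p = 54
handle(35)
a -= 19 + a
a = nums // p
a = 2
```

Transformed code:
size = 40
x = size % x % (nums + 31)
nums = 12 // 54
nums = 38 * 54
handle(35)
a = a - (19 + a)
a = nums // 54
a = 2

6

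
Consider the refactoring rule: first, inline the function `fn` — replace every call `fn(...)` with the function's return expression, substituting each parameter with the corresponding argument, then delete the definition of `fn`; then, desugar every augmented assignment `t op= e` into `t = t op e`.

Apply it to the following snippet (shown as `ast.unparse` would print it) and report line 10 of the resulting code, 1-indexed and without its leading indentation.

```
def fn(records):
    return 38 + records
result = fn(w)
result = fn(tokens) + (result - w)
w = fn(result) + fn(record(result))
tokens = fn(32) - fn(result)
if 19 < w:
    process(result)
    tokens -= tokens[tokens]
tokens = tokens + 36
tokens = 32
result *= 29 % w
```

Transformed code:
result = 38 + w
result = 38 + tokens + (result - w)
w = 38 + result + (38 + record(result))
tokens = 38 + 32 - (38 + result)
if 19 < w:
    process(result)
    tokens = tokens - tokens[tokens]
tokens = tokens + 36
tokens = 32
result = result * (29 % w)

result = result * (29 % w)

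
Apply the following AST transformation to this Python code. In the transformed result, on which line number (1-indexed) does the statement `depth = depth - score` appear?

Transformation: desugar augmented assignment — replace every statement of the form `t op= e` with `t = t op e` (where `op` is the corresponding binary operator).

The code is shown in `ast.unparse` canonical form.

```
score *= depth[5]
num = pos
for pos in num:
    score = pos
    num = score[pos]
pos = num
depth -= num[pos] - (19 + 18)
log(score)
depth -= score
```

Transformed code:
score = score * depth[5]
num = pos
for pos in num:
    score = pos
    num = score[pos]
pos = num
depth = depth - (num[pos] - (19 + 18))
log(score)
depth = depth - score

9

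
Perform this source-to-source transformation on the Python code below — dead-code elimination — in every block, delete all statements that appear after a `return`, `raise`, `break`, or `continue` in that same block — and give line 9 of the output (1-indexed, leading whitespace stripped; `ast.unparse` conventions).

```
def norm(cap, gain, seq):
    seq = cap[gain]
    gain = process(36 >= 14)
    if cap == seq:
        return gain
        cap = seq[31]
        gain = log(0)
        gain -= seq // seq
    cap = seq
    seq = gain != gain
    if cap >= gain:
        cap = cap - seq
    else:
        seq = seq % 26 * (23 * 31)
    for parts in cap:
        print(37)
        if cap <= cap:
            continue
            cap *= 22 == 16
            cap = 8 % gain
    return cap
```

Transformed code:
def norm(cap, gain, seq):
    seq = cap[gain]
    gain = process(36 >= 14)
    if cap == seq:
        return gain
    cap = seq
    seq = gain != gain
    if cap >= gain:
        cap = cap - seq
    else:
        seq = seq % 26 * (23 * 31)
    for parts in cap:
        print(37)
        if cap <= cap:
            continue
    return cap

cap = cap - seq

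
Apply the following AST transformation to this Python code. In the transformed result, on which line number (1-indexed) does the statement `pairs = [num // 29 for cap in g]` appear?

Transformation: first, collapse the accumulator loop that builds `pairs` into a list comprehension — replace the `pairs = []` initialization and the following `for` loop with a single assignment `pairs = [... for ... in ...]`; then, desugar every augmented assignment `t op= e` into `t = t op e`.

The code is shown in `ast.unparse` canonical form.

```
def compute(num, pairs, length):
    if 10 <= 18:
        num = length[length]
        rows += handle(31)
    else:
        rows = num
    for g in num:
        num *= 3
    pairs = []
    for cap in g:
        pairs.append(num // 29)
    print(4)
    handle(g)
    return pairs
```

9

Transformed code:
def compute(num, pairs, length):
    if 10 <= 18:
        num = length[length]
        rows = rows + handle(31)
    else:
        rows = num
    for g in num:
        num = num * 3
    pairs = [num // 29 for cap in g]
    print(4)
    handle(g)
    return pairs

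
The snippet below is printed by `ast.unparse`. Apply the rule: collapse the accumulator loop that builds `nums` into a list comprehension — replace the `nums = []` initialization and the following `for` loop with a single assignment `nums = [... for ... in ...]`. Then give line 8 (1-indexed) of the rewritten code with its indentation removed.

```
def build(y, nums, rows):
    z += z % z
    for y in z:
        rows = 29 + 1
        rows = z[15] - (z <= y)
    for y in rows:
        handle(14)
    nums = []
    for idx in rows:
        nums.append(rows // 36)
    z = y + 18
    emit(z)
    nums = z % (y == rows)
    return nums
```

Transformed code:
def build(y, nums, rows):
    z += z % z
    for y in z:
        rows = 29 + 1
        rows = z[15] - (z <= y)
    for y in rows:
        handle(14)
    nums = [rows // 36 for idx in rows]
    z = y + 18
    emit(z)
    nums = z % (y == rows)
    return nums

nums = [rows // 36 for idx in rows]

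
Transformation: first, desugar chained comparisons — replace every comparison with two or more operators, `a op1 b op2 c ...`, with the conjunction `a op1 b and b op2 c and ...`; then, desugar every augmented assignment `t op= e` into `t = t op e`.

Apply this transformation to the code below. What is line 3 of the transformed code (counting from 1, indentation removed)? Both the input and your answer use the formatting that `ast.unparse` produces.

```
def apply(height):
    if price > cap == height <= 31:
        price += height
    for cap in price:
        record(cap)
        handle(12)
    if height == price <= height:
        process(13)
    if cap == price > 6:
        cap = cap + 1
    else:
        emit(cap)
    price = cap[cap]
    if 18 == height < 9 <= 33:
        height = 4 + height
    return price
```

price = price + height

Transformed code:
def apply(height):
    if price > cap and cap == height and (height <= 31):
        price = price + height
    for cap in price:
        record(cap)
        handle(12)
    if height == price and price <= height:
        process(13)
    if cap == price and price > 6:
        cap = cap + 1
    else:
        emit(cap)
    price = cap[cap]
    if 18 == height and height < 9 and (9 <= 33):
        height = 4 + height
    return price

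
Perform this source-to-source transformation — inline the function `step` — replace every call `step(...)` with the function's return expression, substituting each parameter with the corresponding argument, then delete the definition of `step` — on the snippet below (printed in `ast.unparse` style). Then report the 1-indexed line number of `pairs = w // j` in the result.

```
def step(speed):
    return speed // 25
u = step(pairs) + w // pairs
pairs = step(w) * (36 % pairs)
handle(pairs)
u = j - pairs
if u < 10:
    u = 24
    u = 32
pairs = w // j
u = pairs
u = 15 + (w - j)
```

8

Transformed code:
u = pairs // 25 + w // pairs
pairs = w // 25 * (36 % pairs)
handle(pairs)
u = j - pairs
if u < 10:
    u = 24
    u = 32
pairs = w // j
u = pairs
u = 15 + (w - j)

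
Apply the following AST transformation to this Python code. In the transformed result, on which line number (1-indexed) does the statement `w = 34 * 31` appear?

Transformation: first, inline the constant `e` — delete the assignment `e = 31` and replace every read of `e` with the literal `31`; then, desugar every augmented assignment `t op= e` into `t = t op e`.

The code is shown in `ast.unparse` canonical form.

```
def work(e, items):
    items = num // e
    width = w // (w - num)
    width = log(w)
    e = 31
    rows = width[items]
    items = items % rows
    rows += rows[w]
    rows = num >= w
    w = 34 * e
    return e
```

Transformed code:
def work(e, items):
    items = num // 31
    width = w // (w - num)
    width = log(w)
    rows = width[items]
    items = items % rows
    rows = rows + rows[w]
    rows = num >= w
    w = 34 * 31
    return 31

9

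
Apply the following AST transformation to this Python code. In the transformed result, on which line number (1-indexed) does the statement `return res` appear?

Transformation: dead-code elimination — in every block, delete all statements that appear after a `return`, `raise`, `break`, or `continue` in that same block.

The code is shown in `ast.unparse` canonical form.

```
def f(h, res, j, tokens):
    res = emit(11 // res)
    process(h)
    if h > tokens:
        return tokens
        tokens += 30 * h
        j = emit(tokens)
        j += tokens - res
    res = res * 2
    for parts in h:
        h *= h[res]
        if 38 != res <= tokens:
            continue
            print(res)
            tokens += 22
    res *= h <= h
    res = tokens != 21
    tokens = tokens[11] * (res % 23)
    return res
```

14

Transformed code:
def f(h, res, j, tokens):
    res = emit(11 // res)
    process(h)
    if h > tokens:
        return tokens
    res = res * 2
    for parts in h:
        h *= h[res]
        if 38 != res <= tokens:
            continue
    res *= h <= h
    res = tokens != 21
    tokens = tokens[11] * (res % 23)
    return res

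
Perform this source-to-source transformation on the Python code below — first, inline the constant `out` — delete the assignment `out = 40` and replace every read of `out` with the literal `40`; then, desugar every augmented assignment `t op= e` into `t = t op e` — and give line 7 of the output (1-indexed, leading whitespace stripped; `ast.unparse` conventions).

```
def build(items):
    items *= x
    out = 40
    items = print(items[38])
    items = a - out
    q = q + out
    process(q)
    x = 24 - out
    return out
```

x = 24 - 40

Transformed code:
def build(items):
    items = items * x
    items = print(items[38])
    items = a - 40
    q = q + 40
    process(q)
    x = 24 - 40
    return 40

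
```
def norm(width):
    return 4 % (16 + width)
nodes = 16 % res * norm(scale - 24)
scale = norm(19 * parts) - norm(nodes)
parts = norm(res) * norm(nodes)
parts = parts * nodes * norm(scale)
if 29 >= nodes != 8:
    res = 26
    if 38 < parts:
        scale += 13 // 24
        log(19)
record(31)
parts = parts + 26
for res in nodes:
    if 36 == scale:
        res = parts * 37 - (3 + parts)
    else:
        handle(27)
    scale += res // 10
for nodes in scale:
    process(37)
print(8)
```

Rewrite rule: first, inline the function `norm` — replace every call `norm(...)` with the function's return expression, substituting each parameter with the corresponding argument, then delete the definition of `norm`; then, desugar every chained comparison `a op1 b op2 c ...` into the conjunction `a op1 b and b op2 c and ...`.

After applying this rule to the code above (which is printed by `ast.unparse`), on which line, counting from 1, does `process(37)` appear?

Transformed code:
nodes = 16 % res * (4 % (16 + (scale - 24)))
scale = 4 % (16 + 19 * parts) - 4 % (16 + nodes)
parts = 4 % (16 + res) * (4 % (16 + nodes))
parts = parts * nodes * (4 % (16 + scale))
if 29 >= nodes and nodes != 8:
    res = 26
    if 38 < parts:
        scale += 13 // 24
        log(19)
record(31)
parts = parts + 26
for res in nodes:
    if 36 == scale:
        res = parts * 37 - (3 + parts)
    else:
        handle(27)
    scale += res // 10
for nodes in scale:
    process(37)
print(8)

19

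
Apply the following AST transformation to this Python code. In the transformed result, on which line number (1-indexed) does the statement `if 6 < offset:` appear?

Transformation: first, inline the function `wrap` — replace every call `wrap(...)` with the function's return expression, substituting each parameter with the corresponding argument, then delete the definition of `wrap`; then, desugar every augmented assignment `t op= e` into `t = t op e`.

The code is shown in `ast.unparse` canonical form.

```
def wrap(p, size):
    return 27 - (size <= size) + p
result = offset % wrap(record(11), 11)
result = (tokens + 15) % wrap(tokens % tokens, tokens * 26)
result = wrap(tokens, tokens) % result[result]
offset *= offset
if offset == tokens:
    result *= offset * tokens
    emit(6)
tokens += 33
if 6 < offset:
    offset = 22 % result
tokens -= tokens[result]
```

Transformed code:
result = offset % (27 - (11 <= 11) + record(11))
result = (tokens + 15) % (27 - (tokens * 26 <= tokens * 26) + tokens % tokens)
result = (27 - (tokens <= tokens) + tokens) % result[result]
offset = offset * offset
if offset == tokens:
    result = result * (offset * tokens)
    emit(6)
tokens = tokens + 33
if 6 < offset:
    offset = 22 % result
tokens = tokens - tokens[result]

9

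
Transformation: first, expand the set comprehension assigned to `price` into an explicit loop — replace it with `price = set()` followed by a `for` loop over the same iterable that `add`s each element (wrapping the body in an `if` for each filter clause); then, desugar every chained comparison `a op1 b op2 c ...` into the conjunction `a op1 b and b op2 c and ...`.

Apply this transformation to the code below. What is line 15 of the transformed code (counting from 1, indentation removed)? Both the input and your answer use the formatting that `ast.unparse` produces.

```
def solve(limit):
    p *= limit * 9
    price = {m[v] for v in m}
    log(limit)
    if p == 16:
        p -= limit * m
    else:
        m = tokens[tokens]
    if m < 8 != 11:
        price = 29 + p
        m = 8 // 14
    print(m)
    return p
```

Transformed code:
def solve(limit):
    p *= limit * 9
    price = set()
    for v in m:
        price.add(m[v])
    log(limit)
    if p == 16:
        p -= limit * m
    else:
        m = tokens[tokens]
    if m < 8 and 8 != 11:
        price = 29 + p
        m = 8 // 14
    print(m)
    return p

return p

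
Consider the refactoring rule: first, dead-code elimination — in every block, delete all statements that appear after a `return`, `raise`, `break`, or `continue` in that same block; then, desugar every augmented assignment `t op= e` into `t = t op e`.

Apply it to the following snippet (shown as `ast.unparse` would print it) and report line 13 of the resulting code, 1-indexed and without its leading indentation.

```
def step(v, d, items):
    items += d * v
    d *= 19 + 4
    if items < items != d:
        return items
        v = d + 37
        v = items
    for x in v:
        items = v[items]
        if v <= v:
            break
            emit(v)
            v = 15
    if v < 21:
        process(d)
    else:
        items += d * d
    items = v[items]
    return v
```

items = items + d * d

Transformed code:
def step(v, d, items):
    items = items + d * v
    d = d * (19 + 4)
    if items < items != d:
        return items
    for x in v:
        items = v[items]
        if v <= v:
            break
    if v < 21:
        process(d)
    else:
        items = items + d * d
    items = v[items]
    return v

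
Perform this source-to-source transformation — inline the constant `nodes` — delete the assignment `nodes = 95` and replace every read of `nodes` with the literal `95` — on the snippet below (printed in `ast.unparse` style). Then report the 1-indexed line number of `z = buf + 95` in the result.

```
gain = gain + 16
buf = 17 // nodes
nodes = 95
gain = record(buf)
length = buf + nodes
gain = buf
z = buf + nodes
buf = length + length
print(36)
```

Transformed code:
gain = gain + 16
buf = 17 // 95
gain = record(buf)
length = buf + 95
gain = buf
z = buf + 95
buf = length + length
print(36)

6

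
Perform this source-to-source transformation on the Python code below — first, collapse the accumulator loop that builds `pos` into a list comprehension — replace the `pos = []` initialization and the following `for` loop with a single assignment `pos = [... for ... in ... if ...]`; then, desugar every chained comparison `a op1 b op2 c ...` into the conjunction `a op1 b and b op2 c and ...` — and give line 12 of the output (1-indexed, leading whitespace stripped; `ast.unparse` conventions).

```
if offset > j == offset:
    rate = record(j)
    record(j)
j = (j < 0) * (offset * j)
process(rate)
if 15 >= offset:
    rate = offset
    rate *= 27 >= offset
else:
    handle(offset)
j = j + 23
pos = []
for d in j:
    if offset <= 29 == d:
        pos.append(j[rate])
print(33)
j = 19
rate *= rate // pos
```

Transformed code:
if offset > j and j == offset:
    rate = record(j)
    record(j)
j = (j < 0) * (offset * j)
process(rate)
if 15 >= offset:
    rate = offset
    rate *= 27 >= offset
else:
    handle(offset)
j = j + 23
pos = [j[rate] for d in j if offset <= 29 and 29 == d]
print(33)
j = 19
rate *= rate // pos

pos = [j[rate] for d in j if offset <= 29 and 29 == d]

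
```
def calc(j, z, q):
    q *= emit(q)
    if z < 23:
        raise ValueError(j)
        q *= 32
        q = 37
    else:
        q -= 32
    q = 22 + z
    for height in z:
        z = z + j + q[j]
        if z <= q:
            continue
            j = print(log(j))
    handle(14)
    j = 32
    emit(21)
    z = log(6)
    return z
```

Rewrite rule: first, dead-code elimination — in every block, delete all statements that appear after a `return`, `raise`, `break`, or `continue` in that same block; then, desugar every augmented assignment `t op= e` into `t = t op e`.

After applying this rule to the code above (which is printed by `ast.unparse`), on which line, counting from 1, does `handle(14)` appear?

12

Transformed code:
def calc(j, z, q):
    q = q * emit(q)
    if z < 23:
        raise ValueError(j)
    else:
        q = q - 32
    q = 22 + z
    for height in z:
        z = z + j + q[j]
        if z <= q:
            continue
    handle(14)
    j = 32
    emit(21)
    z = log(6)
    return z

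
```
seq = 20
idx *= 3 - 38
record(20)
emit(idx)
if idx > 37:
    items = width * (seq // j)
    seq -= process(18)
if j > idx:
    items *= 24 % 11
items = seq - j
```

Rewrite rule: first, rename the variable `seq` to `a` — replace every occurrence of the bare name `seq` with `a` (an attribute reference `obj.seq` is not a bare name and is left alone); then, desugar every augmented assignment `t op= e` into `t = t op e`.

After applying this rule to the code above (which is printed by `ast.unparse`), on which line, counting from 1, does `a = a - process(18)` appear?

Transformed code:
a = 20
idx = idx * (3 - 38)
record(20)
emit(idx)
if idx > 37:
    items = width * (a // j)
    a = a - process(18)
if j > idx:
    items = items * (24 % 11)
items = a - j

7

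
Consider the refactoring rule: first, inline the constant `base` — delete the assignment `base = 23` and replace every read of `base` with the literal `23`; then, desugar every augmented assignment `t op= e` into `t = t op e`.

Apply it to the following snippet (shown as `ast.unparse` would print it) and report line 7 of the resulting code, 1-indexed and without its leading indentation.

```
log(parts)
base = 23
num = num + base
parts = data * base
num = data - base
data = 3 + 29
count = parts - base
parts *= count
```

Transformed code:
log(parts)
num = num + 23
parts = data * 23
num = data - 23
data = 3 + 29
count = parts - 23
parts = parts * count

parts = parts * count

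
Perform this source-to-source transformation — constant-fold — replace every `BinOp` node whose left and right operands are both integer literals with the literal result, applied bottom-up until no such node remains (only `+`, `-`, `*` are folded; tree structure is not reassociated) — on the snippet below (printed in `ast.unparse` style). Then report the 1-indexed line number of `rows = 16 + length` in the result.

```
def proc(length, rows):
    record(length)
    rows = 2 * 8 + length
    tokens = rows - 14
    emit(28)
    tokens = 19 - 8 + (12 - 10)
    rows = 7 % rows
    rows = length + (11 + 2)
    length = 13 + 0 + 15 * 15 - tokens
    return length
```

Transformed code:
def proc(length, rows):
    record(length)
    rows = 16 + length
    tokens = rows - 14
    emit(28)
    tokens = 13
    rows = 7 % rows
    rows = length + 13
    length = 238 - tokens
    return length

3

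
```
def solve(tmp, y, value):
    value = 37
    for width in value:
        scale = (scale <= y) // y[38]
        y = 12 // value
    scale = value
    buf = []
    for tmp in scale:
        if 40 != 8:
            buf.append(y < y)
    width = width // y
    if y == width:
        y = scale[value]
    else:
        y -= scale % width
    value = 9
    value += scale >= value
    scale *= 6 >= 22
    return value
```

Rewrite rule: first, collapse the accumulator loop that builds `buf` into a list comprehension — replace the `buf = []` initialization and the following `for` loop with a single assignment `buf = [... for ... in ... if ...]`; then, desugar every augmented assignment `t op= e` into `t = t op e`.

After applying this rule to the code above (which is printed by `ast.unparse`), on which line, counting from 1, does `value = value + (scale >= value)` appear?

14

Transformed code:
def solve(tmp, y, value):
    value = 37
    for width in value:
        scale = (scale <= y) // y[38]
        y = 12 // value
    scale = value
    buf = [y < y for tmp in scale if 40 != 8]
    width = width // y
    if y == width:
        y = scale[value]
    else:
        y = y - scale % width
    value = 9
    value = value + (scale >= value)
    scale = scale * (6 >= 22)
    return value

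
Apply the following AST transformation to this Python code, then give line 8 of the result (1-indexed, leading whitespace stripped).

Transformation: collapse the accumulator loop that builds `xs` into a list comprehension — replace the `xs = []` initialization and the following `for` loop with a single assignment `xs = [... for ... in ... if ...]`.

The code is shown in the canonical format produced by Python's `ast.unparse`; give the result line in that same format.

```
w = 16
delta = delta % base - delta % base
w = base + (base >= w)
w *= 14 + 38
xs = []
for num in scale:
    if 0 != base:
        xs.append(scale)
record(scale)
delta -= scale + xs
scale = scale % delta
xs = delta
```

scale = scale % delta

Transformed code:
w = 16
delta = delta % base - delta % base
w = base + (base >= w)
w *= 14 + 38
xs = [scale for num in scale if 0 != base]
record(scale)
delta -= scale + xs
scale = scale % delta
xs = delta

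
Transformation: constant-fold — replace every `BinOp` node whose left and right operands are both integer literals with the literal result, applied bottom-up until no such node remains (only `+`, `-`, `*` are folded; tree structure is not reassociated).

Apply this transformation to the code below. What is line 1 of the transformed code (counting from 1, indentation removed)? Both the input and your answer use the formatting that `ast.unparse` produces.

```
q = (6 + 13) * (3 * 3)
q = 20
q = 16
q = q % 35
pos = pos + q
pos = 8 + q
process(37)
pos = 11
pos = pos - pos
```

Transformed code:
q = 171
q = 20
q = 16
q = q % 35
pos = pos + q
pos = 8 + q
process(37)
pos = 11
pos = pos - pos

q = 171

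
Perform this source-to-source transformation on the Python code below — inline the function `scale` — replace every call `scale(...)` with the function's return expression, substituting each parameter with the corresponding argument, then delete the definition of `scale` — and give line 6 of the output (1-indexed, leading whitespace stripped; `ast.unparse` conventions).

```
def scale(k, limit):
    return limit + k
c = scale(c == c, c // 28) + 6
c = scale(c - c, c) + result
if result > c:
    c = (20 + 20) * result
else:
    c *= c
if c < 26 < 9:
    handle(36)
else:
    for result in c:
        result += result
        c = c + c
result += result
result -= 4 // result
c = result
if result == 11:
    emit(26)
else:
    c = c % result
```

c *= c

Transformed code:
c = c // 28 + (c == c) + 6
c = c + (c - c) + result
if result > c:
    c = (20 + 20) * result
else:
    c *= c
if c < 26 < 9:
    handle(36)
else:
    for result in c:
        result += result
        c = c + c
result += result
result -= 4 // result
c = result
if result == 11:
    emit(26)
else:
    c = c % result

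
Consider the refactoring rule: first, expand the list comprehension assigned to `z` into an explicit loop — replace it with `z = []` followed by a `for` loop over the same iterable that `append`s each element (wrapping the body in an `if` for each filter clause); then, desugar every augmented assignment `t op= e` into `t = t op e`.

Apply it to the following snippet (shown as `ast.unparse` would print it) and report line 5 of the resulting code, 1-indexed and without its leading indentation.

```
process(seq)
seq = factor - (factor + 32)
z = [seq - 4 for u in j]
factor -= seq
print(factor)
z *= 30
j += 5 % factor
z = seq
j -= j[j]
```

z.append(seq - 4)

Transformed code:
process(seq)
seq = factor - (factor + 32)
z = []
for u in j:
    z.append(seq - 4)
factor = factor - seq
print(factor)
z = z * 30
j = j + 5 % factor
z = seq
j = j - j[j]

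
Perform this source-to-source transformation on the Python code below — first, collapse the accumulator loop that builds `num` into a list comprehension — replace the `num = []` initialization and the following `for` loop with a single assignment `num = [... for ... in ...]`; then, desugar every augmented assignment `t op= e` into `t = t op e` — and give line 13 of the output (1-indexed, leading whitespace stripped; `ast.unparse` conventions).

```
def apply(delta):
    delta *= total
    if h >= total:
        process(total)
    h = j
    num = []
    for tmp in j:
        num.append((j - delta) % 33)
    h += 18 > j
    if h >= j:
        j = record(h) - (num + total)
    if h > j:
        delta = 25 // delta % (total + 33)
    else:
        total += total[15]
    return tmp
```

Transformed code:
def apply(delta):
    delta = delta * total
    if h >= total:
        process(total)
    h = j
    num = [(j - delta) % 33 for tmp in j]
    h = h + (18 > j)
    if h >= j:
        j = record(h) - (num + total)
    if h > j:
        delta = 25 // delta % (total + 33)
    else:
        total = total + total[15]
    return tmp

total = total + total[15]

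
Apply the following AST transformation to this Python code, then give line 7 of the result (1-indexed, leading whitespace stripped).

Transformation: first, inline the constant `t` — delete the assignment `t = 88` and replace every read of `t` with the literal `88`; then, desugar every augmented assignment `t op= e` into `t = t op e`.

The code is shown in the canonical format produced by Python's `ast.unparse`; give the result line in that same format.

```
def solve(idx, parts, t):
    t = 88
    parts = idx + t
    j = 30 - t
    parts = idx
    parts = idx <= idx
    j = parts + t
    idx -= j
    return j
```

idx = idx - j

Transformed code:
def solve(idx, parts, t):
    parts = idx + 88
    j = 30 - 88
    parts = idx
    parts = idx <= idx
    j = parts + 88
    idx = idx - j
    return j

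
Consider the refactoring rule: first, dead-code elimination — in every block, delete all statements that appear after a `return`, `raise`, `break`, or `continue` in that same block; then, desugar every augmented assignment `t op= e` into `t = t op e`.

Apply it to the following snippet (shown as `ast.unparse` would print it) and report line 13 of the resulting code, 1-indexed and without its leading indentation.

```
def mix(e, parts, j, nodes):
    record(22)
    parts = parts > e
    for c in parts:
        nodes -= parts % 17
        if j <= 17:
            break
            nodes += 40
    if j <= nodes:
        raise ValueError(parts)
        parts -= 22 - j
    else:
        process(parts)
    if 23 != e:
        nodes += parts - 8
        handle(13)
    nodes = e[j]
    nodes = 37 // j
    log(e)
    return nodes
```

Transformed code:
def mix(e, parts, j, nodes):
    record(22)
    parts = parts > e
    for c in parts:
        nodes = nodes - parts % 17
        if j <= 17:
            break
    if j <= nodes:
        raise ValueError(parts)
    else:
        process(parts)
    if 23 != e:
        nodes = nodes + (parts - 8)
        handle(13)
    nodes = e[j]
    nodes = 37 // j
    log(e)
    return nodes

nodes = nodes + (parts - 8)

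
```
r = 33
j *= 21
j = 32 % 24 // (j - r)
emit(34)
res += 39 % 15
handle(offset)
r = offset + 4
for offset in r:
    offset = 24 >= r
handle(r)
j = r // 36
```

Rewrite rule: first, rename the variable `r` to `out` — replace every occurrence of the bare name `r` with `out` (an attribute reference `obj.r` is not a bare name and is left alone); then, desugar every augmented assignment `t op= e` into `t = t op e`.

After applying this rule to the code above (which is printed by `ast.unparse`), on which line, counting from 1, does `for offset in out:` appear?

Transformed code:
out = 33
j = j * 21
j = 32 % 24 // (j - out)
emit(34)
res = res + 39 % 15
handle(offset)
out = offset + 4
for offset in out:
    offset = 24 >= out
handle(out)
j = out // 36

8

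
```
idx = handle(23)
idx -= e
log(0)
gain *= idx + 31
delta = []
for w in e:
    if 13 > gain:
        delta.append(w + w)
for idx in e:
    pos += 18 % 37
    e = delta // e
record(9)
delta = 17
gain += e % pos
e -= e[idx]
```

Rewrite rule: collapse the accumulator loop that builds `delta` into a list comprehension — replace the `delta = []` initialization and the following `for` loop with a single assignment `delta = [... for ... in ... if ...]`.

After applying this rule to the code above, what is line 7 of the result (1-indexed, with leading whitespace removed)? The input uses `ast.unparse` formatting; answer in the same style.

Transformed code:
idx = handle(23)
idx -= e
log(0)
gain *= idx + 31
delta = [w + w for w in e if 13 > gain]
for idx in e:
    pos += 18 % 37
    e = delta // e
record(9)
delta = 17
gain += e % pos
e -= e[idx]

pos += 18 % 37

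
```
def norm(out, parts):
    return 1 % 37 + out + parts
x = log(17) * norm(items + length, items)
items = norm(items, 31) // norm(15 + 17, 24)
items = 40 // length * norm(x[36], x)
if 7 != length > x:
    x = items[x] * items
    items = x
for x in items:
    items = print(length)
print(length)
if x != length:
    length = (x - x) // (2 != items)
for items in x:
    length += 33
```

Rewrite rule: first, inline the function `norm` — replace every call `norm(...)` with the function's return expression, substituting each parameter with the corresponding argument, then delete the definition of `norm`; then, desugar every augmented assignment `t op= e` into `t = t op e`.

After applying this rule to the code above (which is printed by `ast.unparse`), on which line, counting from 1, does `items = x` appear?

Transformed code:
x = log(17) * (1 % 37 + (items + length) + items)
items = (1 % 37 + items + 31) // (1 % 37 + (15 + 17) + 24)
items = 40 // length * (1 % 37 + x[36] + x)
if 7 != length > x:
    x = items[x] * items
    items = x
for x in items:
    items = print(length)
print(length)
if x != length:
    length = (x - x) // (2 != items)
for items in x:
    length = length + 33

6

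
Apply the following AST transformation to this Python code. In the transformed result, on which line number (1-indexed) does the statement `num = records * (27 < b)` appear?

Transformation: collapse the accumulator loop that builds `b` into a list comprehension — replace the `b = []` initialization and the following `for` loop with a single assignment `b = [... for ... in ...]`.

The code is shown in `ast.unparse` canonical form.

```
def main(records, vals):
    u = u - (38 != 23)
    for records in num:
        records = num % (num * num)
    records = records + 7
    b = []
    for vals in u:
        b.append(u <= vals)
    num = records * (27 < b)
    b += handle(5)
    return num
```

7

Transformed code:
def main(records, vals):
    u = u - (38 != 23)
    for records in num:
        records = num % (num * num)
    records = records + 7
    b = [u <= vals for vals in u]
    num = records * (27 < b)
    b += handle(5)
    return num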